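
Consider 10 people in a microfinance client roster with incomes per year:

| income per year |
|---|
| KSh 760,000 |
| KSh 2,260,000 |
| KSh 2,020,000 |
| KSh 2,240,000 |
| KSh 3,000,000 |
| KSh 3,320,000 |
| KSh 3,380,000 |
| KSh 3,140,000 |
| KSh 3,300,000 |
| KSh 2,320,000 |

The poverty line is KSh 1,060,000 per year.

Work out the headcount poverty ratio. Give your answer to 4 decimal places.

1 of the 10 people have income below KSh 1,060,000.
H = 1/10 = 0.1000.

0.1000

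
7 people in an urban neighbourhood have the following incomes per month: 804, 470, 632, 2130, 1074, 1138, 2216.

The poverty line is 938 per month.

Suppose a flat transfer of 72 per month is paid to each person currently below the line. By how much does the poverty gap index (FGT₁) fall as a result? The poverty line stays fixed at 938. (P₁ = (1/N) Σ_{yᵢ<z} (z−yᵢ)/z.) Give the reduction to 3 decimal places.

0.033

Before: below the line — 470, 632, 804; poverty gap index (FGT₁) = 0.13829.
After the 72 transfer: below the line — 542, 704, 876; poverty gap index (FGT₁) = 0.10539.
Reduction = 0.13829 − 0.10539 = 0.033.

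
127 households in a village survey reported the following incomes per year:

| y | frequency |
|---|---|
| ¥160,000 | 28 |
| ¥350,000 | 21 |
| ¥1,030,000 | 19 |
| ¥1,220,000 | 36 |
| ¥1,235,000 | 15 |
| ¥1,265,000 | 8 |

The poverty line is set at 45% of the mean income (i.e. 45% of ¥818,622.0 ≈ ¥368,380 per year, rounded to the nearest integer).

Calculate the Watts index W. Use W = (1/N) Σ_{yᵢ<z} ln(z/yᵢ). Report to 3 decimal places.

0.192

Below the line: 28×¥160,000, 21×¥350,000 (q = 49 of N = 127).
ln(z/y) terms: ln(368380/160000) = 0.8339 (×28); ln(368380/350000) = 0.0512 (×21).
W = 24.425173 / 127 = 0.192.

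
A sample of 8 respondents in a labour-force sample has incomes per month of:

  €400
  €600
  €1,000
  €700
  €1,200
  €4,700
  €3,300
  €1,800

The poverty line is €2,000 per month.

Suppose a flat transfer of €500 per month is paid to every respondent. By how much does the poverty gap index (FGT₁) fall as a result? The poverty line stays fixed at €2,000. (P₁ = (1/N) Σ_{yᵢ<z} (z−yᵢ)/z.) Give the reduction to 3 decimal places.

Before: below the line — €400, €600, €700, €1,000, €1,200, €1,800; poverty gap index (FGT₁) = 0.39375.
After the €500 transfer: below the line — €900, €1,100, €1,200, €1,500, €1,700; poverty gap index (FGT₁) = 0.22500.
Reduction = 0.39375 − 0.22500 = 0.169.

0.169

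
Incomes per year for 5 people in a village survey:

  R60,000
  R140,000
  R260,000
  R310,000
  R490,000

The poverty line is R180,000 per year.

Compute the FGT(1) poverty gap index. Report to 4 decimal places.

0.1778

Incomes under z: R60,000, R140,000 (q = 2 of N = 5).
Gap ratios (z−y)/z: (180000−60000)/180000 = 0.6667; (180000−140000)/180000 = 0.2222.
Σ = 0.888889. Dividing by the full population N = 5 gives P₁ = 0.1778.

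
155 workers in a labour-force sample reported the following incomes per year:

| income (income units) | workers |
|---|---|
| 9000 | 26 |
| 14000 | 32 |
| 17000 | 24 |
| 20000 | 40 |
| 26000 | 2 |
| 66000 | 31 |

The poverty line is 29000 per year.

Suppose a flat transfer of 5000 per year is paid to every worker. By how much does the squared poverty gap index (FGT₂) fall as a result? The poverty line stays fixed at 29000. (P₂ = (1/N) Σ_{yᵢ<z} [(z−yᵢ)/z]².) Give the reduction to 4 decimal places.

0.1032

Before: below the line — 26×9000, 32×14000, 24×17000, 40×20000, 2×26000; squared poverty gap index (FGT₂) = 0.186521.
After the 5000 transfer: below the line — 26×14000, 32×19000, 24×22000, 40×25000; squared poverty gap index (FGT₂) = 0.083357.
Reduction = 0.186521 − 0.083357 = 0.1032.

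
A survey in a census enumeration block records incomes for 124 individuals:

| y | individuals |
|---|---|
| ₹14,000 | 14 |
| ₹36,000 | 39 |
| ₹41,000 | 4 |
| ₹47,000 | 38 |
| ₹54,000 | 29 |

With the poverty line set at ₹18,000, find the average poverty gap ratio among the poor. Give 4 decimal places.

Incomes under z: 14×₹14,000 (q = 14 of N = 124).
Relative gaps: 0.2222 (×14); sum = 3.111111.
The income-gap ratio divides by q (the poor only): 3.111111 / 14 = 0.2222.

0.2222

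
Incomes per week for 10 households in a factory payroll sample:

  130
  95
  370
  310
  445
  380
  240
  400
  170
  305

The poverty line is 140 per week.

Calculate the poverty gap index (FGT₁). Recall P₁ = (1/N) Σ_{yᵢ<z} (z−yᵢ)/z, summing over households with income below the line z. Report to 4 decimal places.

0.0393

Poor units: 95, 130 (q = 2 of N = 10).
Shortfall ratios: (140−95)/140 = 0.3214; (140−130)/140 = 0.0714.
Sum of shortfalls = 0.392857; P₁ averages over all N: 0.392857 / 10 = 0.0393.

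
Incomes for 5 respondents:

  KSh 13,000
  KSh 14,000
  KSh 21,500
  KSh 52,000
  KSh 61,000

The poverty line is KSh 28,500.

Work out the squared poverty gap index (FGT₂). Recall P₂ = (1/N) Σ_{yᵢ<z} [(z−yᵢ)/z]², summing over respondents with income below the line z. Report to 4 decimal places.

Incomes under z: KSh 13,000, KSh 14,000, KSh 21,500 (q = 3 of N = 5).
Gap ratios (z−y)/z: (28500−13000)/28500 = 0.5439; (28500−14000)/28500 = 0.5088; (28500−21500)/28500 = 0.2456.
Squared: 0.2958; 0.2588; 0.0603.
Sum = 0.614958; P₂ = 0.614958 / 5 = 0.1230.

0.1230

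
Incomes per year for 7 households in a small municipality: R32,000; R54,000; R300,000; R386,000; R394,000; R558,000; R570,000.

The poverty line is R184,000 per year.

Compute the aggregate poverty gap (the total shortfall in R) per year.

R282,000

Below z: R32,000, R54,000 (q = 2 of N = 7).
Individual gaps: 184000−32000 = 152000; 184000−54000 = 130000.
Aggregate gap = R282,000.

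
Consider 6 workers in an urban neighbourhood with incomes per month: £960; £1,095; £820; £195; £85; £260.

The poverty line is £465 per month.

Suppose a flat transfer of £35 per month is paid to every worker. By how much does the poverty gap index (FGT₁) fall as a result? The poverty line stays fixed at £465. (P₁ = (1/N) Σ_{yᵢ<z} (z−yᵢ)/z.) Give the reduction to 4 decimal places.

0.0376

Before: below the line — £85, £195, £260; poverty gap index (FGT₁) = 0.306452.
After the £35 transfer: below the line — £120, £230, £295; poverty gap index (FGT₁) = 0.268817.
Reduction = 0.306452 − 0.268817 = 0.0376.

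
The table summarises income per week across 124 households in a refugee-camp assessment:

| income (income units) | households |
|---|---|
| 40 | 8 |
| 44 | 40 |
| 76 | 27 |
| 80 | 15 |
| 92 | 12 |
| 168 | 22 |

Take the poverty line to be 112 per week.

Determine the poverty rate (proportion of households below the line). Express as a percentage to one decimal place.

102 of the 124 households have income below 112.
H = 102/124 = 82.3%.

82.3%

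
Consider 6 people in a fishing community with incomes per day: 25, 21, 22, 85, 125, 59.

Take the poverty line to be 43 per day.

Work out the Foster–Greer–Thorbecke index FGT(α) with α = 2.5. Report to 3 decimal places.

Incomes under z: 21, 22, 25 (q = 3 of N = 6).
Normalized shortfalls: (43−21)/43 = 0.5116; (43−22)/43 = 0.4884; (43−25)/43 = 0.4186.
Raised to α = 2.5: 0.18723; 0.16668; 0.11337.
Sum = 0.467285; FGT(2.5) = 0.467285 / 6 = 0.078.

0.078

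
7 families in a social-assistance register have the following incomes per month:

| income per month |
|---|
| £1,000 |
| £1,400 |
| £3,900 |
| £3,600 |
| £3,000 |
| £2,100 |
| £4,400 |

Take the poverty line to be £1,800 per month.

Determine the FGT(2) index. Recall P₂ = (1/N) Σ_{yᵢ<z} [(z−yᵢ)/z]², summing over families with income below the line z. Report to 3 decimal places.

Below the line: £1,000, £1,400 (q = 2 of N = 7).
Normalized shortfalls: (1800−1000)/1800 = 0.4444; (1800−1400)/1800 = 0.2222.
Squared: 0.1975; 0.0494.
Sum = 0.246914; P₂ = 0.246914 / 7 = 0.035.

0.035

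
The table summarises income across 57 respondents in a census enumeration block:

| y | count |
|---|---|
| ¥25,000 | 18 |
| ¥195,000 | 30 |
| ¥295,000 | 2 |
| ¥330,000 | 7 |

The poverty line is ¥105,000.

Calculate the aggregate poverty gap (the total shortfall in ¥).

Incomes under z: 18×¥25,000 (q = 18 of N = 57).
Individual gaps: 18×(105000−25000) = 1440000.
Aggregate gap = ¥1,440,000.

¥1,440,000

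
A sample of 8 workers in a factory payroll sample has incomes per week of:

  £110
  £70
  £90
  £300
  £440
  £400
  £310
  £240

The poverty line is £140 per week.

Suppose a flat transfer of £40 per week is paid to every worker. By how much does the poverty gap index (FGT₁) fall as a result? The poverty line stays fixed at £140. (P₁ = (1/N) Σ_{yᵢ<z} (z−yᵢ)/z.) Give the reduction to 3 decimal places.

0.098

Before: below the line — £70, £90, £110; poverty gap index (FGT₁) = 0.13393.
After the £40 transfer: below the line — £110, £130; poverty gap index (FGT₁) = 0.03571.
Reduction = 0.13393 − 0.03571 = 0.098.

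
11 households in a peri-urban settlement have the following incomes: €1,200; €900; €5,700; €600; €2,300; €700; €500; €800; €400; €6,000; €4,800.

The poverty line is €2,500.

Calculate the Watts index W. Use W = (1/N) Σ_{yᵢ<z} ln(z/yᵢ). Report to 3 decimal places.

0.829

Poor units: €400, €500, €600, €700, €800, €900, €1,200, €2,300 (q = 8 of N = 11).
Log shortfalls: ln(2500/400) = 1.8326; ln(2500/500) = 1.6094; ln(2500/600) = 1.4271; ln(2500/700) = 1.2730; ln(2500/800) = 1.1394; ln(2500/900) = 1.0217; ln(2500/1200) = 0.7340; ln(2500/2300) = 0.0834.
W = 9.120538 / 11 = 0.829.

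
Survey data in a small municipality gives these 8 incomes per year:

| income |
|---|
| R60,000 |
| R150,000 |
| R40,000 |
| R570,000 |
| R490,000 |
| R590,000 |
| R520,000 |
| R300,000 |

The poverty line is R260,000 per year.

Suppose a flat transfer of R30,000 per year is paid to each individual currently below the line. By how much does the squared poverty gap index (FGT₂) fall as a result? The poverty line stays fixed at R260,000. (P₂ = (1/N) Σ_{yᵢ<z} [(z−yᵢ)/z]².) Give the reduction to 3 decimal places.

Before: below the line — R40,000, R60,000, R150,000; squared poverty gap index (FGT₂) = 0.18584.
After the R30,000 transfer: below the line — R70,000, R90,000, R180,000; squared poverty gap index (FGT₂) = 0.13203.
Reduction = 0.18584 − 0.13203 = 0.054.

0.054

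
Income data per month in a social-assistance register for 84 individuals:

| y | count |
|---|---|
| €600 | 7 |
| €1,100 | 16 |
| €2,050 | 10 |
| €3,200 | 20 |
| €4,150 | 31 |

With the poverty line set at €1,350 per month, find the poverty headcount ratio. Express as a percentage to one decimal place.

27.4%

23 of the 84 individuals have income below €1,350.
H = 23/84 = 27.4%.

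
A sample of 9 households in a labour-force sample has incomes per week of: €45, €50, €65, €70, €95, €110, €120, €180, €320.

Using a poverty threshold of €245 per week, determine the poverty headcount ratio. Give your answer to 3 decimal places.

8 of the 9 households have income below €245.
H = 8/9 = 0.889.

0.889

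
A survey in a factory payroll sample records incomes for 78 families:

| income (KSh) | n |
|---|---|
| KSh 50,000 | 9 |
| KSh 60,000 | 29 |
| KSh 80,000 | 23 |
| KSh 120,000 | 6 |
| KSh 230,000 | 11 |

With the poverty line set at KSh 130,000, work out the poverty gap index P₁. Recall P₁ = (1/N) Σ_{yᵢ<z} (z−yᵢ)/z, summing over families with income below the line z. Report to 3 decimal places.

0.391

Incomes under z: 9×KSh 50,000, 29×KSh 60,000, 23×KSh 80,000, 6×KSh 120,000 (q = 67 of N = 78).
Gap ratios (z−y)/z: (130000−50000)/130000 = 0.6154 (×9); (130000−60000)/130000 = 0.5385 (×29); (130000−80000)/130000 = 0.3846 (×23); (130000−120000)/130000 = 0.0769 (×6).
Σ = 30.461538. Dividing by the full population N = 78 gives P₁ = 0.391.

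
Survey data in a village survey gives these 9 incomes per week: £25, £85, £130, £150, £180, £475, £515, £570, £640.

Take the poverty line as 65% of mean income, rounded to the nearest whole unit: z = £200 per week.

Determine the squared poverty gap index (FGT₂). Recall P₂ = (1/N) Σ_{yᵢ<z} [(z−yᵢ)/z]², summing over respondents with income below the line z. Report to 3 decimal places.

0.143

Below the line: £25, £85, £130, £150, £180 (q = 5 of N = 9).
Relative gaps: (200−25)/200 = 0.8750; (200−85)/200 = 0.5750; (200−130)/200 = 0.3500; (200−150)/200 = 0.2500; (200−180)/200 = 0.1000.
Squared: 0.7656; 0.3306; 0.1225; 0.0625; 0.0100.
Sum = 1.291250; P₂ = 1.291250 / 9 = 0.143.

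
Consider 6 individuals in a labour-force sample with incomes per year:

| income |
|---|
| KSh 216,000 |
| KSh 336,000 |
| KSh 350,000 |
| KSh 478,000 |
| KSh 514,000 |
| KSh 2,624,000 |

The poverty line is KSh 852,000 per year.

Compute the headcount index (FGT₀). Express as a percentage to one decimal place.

83.3%

5 of the 6 individuals have income below KSh 852,000.
H = 5/6 = 83.3%.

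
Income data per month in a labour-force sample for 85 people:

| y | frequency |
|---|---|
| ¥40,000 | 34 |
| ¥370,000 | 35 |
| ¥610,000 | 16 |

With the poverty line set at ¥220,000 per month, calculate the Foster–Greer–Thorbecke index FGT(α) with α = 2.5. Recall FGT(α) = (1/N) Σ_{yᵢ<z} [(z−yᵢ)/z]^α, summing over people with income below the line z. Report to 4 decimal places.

0.2422

Below z: 34×¥40,000 (q = 34 of N = 85).
Normalized shortfalls: (220000−40000)/220000 = 0.8182 (×34).
Raised to α = 2.5: 0.60551 (×34).
Sum = 20.587494; FGT(2.5) = 20.587494 / 85 = 0.2422.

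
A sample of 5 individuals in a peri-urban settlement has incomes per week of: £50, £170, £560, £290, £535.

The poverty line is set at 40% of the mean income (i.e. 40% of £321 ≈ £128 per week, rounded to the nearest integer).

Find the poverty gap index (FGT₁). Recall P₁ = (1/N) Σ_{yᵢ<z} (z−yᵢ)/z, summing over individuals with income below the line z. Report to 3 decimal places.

Poor units: £50 (q = 1 of N = 5).
Shortfall ratios: (128−50)/128 = 0.6094.
Sum of shortfalls = 0.609375; P₁ averages over all N: 0.609375 / 5 = 0.122.

0.122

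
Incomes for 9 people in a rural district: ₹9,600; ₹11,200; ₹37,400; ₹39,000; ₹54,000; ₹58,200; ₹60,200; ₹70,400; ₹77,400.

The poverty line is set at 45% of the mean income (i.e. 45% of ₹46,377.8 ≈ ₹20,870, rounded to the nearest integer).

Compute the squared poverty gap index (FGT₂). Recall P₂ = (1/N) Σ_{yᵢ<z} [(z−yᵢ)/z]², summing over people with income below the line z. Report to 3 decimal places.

0.056

Poor units: ₹9,600, ₹11,200 (q = 2 of N = 9).
Normalized shortfalls: (20870−9600)/20870 = 0.5400; (20870−11200)/20870 = 0.4633.
Squared: 0.2916; 0.2147.
Sum = 0.506298; P₂ = 0.506298 / 9 = 0.056.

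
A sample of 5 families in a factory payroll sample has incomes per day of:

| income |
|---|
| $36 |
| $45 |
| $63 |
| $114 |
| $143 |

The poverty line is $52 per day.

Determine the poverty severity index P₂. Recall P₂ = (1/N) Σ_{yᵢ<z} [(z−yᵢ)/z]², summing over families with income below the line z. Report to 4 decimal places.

0.0226

Below z: $36, $45 (q = 2 of N = 5).
Gap ratios (z−y)/z: (52−36)/52 = 0.3077; (52−45)/52 = 0.1346.
Squared: 0.0947; 0.0181.
Sum = 0.112796; P₂ = 0.112796 / 5 = 0.0226.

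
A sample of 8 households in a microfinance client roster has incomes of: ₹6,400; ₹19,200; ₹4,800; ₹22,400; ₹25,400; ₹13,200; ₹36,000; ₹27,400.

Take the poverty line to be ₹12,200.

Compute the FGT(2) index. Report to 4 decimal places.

0.0742

Below z: ₹4,800, ₹6,400 (q = 2 of N = 8).
Normalized shortfalls: (12200−4800)/12200 = 0.6066; (12200−6400)/12200 = 0.4754.
Squared: 0.3679; 0.2260.
Sum = 0.593926; P₂ = 0.593926 / 8 = 0.0742.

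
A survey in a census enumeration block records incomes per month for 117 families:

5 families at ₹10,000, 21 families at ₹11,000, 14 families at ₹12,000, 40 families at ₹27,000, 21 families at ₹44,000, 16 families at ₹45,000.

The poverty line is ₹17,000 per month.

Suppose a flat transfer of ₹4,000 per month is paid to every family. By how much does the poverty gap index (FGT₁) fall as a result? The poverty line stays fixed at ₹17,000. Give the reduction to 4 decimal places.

0.0804

Before: below the line — 5×₹10,000, 21×₹11,000, 14×₹12,000; poverty gap index (FGT₁) = 0.116139.
After the ₹4,000 transfer: below the line — 5×₹14,000, 21×₹15,000, 14×₹16,000; poverty gap index (FGT₁) = 0.035696.
Reduction = 0.116139 − 0.035696 = 0.0804.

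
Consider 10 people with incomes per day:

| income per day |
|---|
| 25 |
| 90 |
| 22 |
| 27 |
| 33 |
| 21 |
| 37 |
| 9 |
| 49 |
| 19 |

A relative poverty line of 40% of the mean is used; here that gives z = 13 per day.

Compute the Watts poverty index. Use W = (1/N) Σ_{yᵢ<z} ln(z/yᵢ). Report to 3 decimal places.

0.037

Below z: 9 (q = 1 of N = 10).
Log gaps: ln(13/9) = 0.3677.
W = 0.367725 / 10 = 0.037.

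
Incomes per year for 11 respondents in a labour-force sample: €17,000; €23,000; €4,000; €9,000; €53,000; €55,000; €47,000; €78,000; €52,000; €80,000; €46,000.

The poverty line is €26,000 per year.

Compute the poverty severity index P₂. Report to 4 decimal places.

0.1161

Poor units: €4,000, €9,000, €17,000, €23,000 (q = 4 of N = 11).
Relative gaps: (26000−4000)/26000 = 0.8462; (26000−9000)/26000 = 0.6538; (26000−17000)/26000 = 0.3462; (26000−23000)/26000 = 0.1154.
Squared: 0.7160; 0.4275; 0.1198; 0.0133.
Sum = 1.276627; P₂ = 1.276627 / 11 = 0.1161.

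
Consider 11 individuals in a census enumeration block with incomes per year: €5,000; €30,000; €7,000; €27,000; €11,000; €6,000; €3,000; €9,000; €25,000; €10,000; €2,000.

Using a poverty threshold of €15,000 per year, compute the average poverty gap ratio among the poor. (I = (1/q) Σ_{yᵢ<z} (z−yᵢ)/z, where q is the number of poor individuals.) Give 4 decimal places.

0.5583

Below the line: €2,000, €3,000, €5,000, €6,000, €7,000, €9,000, €10,000, €11,000 (q = 8 of N = 11).
Relative gaps: 0.8667, 0.8000, 0.6667, 0.6000, 0.5333, 0.4000, 0.3333, 0.2667; sum = 4.466667.
I averages over the q = 8 poor units only: 4.466667 / 8 = 0.5583.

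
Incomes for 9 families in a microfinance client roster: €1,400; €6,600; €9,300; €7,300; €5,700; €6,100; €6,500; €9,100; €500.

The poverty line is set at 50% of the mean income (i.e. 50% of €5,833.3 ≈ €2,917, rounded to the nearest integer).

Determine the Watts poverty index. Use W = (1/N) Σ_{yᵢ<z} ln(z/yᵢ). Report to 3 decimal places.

0.278

Incomes under z: €500, €1,400 (q = 2 of N = 9).
Log shortfalls: ln(2917/500) = 1.7637; ln(2917/1400) = 0.7341.
W = 2.497786 / 9 = 0.278.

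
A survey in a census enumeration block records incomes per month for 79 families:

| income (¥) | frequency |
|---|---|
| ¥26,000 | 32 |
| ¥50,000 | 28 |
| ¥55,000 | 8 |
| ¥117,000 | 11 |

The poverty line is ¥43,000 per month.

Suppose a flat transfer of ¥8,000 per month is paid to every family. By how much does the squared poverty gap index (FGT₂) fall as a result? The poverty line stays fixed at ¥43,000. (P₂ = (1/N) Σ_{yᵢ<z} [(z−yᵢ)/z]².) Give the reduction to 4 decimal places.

Before: below the line — 32×¥26,000; squared poverty gap index (FGT₂) = 0.063312.
After the ¥8,000 transfer: below the line — 32×¥34,000; squared poverty gap index (FGT₂) = 0.017745.
Reduction = 0.063312 − 0.017745 = 0.0456.

0.0456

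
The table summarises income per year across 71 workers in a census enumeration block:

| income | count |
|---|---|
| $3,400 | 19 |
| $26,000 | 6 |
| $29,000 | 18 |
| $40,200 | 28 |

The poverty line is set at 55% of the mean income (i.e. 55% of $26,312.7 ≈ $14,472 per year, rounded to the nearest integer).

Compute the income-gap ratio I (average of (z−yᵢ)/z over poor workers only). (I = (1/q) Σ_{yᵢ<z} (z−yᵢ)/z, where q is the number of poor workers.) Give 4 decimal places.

0.7651

Below the line: 19×$3,400 (q = 19 of N = 71).
Shortfall ratios (z−y)/z: 0.7651 (×19); sum = 14.536208.
The income-gap ratio divides by q (the poor only): 14.536208 / 19 = 0.7651.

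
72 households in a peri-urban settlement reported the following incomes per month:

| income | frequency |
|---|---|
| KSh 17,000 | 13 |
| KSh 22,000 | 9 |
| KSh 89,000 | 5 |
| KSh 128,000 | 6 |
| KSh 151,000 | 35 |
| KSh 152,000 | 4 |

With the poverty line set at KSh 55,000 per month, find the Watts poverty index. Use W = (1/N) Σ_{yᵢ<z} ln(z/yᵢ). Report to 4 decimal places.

Below the line: 13×KSh 17,000, 9×KSh 22,000 (q = 22 of N = 72).
Log gaps: ln(55000/17000) = 1.1741 (×13); ln(55000/22000) = 0.9163 (×9).
W = 23.510175 / 72 = 0.3265.

0.3265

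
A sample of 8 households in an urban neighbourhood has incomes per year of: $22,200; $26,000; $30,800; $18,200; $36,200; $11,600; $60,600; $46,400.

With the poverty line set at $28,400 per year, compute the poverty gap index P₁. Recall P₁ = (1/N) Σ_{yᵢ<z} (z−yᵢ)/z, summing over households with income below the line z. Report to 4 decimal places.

Poor units: $11,600, $18,200, $22,200, $26,000 (q = 4 of N = 8).
Relative gaps: (28400−11600)/28400 = 0.5915; (28400−18200)/28400 = 0.3592; (28400−22200)/28400 = 0.2183; (28400−26000)/28400 = 0.0845.
Σ = 1.253521. Dividing by the full population N = 8 gives P₁ = 0.1567.

0.1567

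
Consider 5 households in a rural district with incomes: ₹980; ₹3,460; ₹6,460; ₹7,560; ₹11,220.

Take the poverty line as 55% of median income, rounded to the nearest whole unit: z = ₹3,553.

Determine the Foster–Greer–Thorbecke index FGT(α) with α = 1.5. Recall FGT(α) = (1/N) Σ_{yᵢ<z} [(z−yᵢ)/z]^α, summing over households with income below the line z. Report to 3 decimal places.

0.124

Incomes under z: ₹980, ₹3,460 (q = 2 of N = 5).
Normalized shortfalls: (3553−980)/3553 = 0.7242; (3553−3460)/3553 = 0.0262.
Raised to α = 1.5: 0.61626; 0.00423.
Sum = 0.620499; FGT(1.5) = 0.620499 / 5 = 0.124.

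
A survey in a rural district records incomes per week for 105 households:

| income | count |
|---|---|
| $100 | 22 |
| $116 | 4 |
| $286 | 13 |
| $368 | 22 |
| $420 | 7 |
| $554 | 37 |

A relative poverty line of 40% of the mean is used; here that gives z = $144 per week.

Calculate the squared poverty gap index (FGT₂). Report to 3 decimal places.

Below z: 22×$100, 4×$116 (q = 26 of N = 105).
Gap ratios (z−y)/z: (144−100)/144 = 0.3056 (×22); (144−116)/144 = 0.1944 (×4).
Squared: 0.0934 (×22); 0.0378 (×4).
Sum = 2.205247; P₂ = 2.205247 / 105 = 0.021.

0.021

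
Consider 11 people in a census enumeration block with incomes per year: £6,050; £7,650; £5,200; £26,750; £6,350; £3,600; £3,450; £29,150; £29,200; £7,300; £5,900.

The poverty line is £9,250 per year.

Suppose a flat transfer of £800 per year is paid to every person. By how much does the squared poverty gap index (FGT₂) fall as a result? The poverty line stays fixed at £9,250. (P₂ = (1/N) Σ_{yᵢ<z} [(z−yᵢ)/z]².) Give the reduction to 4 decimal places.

Before: below the line — £3,450, £3,600, £5,200, £5,900, £6,050, £6,350, £7,300, £7,650; squared poverty gap index (FGT₂) = 0.125586.
After the £800 transfer: below the line — £4,250, £4,400, £6,000, £6,700, £6,850, £7,150, £8,100, £8,450; squared poverty gap index (FGT₂) = 0.082577.
Reduction = 0.125586 − 0.082577 = 0.0430.

0.0430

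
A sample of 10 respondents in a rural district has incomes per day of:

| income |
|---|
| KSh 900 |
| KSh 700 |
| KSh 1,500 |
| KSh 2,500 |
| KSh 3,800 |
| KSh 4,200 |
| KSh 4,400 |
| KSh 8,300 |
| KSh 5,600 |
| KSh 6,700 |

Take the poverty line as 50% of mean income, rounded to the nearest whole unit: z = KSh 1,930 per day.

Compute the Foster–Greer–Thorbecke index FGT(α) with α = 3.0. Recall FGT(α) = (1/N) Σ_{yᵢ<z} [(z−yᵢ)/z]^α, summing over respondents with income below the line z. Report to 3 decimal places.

0.042

Below the line: KSh 700, KSh 900, KSh 1,500 (q = 3 of N = 10).
Shortfall ratios: (1930−700)/1930 = 0.6373; (1930−900)/1930 = 0.5337; (1930−1500)/1930 = 0.2228.
Raised to α = 3.0: 0.25885; 0.15200; 0.01106.
Sum = 0.421905; FGT(3.0) = 0.421905 / 10 = 0.042.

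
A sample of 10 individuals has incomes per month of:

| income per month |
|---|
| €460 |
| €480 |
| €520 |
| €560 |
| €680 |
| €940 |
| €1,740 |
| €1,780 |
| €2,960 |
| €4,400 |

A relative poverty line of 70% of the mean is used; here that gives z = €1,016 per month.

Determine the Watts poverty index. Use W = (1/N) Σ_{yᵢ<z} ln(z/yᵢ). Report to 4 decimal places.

Poor units: €460, €480, €520, €560, €680, €940 (q = 6 of N = 10).
Log gaps: ln(1016/460) = 0.7924; ln(1016/480) = 0.7498; ln(1016/520) = 0.6698; ln(1016/560) = 0.5957; ln(1016/680) = 0.4015; ln(1016/940) = 0.0777.
W = 3.287021 / 10 = 0.3287.

0.3287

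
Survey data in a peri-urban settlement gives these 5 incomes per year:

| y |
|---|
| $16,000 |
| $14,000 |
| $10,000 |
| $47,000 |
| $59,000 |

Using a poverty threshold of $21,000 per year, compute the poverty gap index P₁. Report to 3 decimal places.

Below z: $10,000, $14,000, $16,000 (q = 3 of N = 5).
Normalized shortfalls: (21000−10000)/21000 = 0.5238; (21000−14000)/21000 = 0.3333; (21000−16000)/21000 = 0.2381.
Sum of shortfalls = 1.095238; P₁ averages over all N: 1.095238 / 5 = 0.219.

0.219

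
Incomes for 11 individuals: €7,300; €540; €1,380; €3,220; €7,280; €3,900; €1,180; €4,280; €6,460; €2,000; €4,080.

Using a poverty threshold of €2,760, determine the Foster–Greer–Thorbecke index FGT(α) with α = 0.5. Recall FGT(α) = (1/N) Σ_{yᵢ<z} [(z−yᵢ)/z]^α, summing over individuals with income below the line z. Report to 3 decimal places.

0.262

Poor units: €540, €1,180, €1,380, €2,000 (q = 4 of N = 11).
Relative gaps: (2760−540)/2760 = 0.8043; (2760−1180)/2760 = 0.5725; (2760−1380)/2760 = 0.5000; (2760−2000)/2760 = 0.2754.
Raised to α = 0.5: 0.89685; 0.75661; 0.70711; 0.52475.
Sum = 2.885324; FGT(0.5) = 2.885324 / 11 = 0.262.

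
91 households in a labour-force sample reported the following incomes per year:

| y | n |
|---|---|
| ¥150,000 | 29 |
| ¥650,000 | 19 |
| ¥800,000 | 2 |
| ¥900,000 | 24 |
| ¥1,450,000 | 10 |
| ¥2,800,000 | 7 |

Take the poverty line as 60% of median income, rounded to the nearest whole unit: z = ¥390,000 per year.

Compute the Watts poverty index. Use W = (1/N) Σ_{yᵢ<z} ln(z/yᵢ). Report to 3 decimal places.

Below the line: 29×¥150,000 (q = 29 of N = 91).
ln(z/y) terms: ln(390000/150000) = 0.9555 (×29).
W = 27.709832 / 91 = 0.305.

0.305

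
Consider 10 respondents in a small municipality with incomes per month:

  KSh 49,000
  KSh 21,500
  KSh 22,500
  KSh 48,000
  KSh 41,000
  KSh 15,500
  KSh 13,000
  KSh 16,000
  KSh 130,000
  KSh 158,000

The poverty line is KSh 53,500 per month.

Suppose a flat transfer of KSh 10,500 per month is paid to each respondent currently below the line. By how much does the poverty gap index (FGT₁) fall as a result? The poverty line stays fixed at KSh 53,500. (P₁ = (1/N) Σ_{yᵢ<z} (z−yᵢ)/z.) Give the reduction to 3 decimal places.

Before: below the line — KSh 13,000, KSh 15,500, KSh 16,000, KSh 21,500, KSh 22,500, KSh 41,000, KSh 48,000, KSh 49,000; poverty gap index (FGT₁) = 0.37664.
After the KSh 10,500 transfer: below the line — KSh 23,500, KSh 26,000, KSh 26,500, KSh 32,000, KSh 33,000, KSh 51,500; poverty gap index (FGT₁) = 0.24019.
Reduction = 0.37664 − 0.24019 = 0.136.

0.136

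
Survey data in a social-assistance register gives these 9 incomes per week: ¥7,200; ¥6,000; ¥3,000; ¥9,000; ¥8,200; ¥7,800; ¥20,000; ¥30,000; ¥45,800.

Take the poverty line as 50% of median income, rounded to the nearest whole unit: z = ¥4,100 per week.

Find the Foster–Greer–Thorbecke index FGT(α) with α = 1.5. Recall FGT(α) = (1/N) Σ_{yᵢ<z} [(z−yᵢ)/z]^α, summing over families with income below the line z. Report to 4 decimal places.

0.0154

Below the line: ¥3,000 (q = 1 of N = 9).
Shortfall ratios: (4100−3000)/4100 = 0.2683.
Raised to α = 1.5: 0.13897.
Sum = 0.138967; FGT(1.5) = 0.138967 / 9 = 0.0154.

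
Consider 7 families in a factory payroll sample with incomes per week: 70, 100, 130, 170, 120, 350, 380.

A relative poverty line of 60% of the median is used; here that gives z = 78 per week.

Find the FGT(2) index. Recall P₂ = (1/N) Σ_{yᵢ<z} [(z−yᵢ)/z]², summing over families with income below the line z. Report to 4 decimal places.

Below the line: 70 (q = 1 of N = 7).
Shortfall ratios: (78−70)/78 = 0.1026.
Squared: 0.0105.
Sum = 0.010519; P₂ = 0.010519 / 7 = 0.0015.

0.0015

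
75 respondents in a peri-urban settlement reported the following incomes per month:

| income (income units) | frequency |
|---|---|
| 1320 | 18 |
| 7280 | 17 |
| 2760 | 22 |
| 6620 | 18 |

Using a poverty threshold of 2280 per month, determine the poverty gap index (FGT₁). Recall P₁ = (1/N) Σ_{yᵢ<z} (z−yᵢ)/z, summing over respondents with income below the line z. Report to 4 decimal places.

Below z: 18×1320 (q = 18 of N = 75).
Shortfall ratios: (2280−1320)/2280 = 0.4211 (×18).
Σ = 7.578947. Dividing by the full population N = 75 gives P₁ = 0.1011.

0.1011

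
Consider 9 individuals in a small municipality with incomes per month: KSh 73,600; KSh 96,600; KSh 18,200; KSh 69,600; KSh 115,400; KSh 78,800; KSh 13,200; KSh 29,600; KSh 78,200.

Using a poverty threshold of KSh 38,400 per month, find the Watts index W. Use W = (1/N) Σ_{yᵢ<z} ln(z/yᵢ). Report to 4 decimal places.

Below z: KSh 13,200, KSh 18,200, KSh 29,600 (q = 3 of N = 9).
Log shortfalls: ln(38400/13200) = 1.0678; ln(38400/18200) = 0.7466; ln(38400/29600) = 0.2603.
W = 2.074760 / 9 = 0.2305.

0.2305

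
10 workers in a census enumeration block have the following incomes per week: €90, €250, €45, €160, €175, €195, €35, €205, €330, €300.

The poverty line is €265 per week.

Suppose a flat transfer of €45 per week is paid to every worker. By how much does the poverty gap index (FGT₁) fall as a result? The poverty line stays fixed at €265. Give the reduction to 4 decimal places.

Before: below the line — €35, €45, €90, €160, €175, €195, €205, €250; poverty gap index (FGT₁) = 0.364151.
After the €45 transfer: below the line — €80, €90, €135, €205, €220, €240, €250; poverty gap index (FGT₁) = 0.239623.
Reduction = 0.364151 − 0.239623 = 0.1245.

0.1245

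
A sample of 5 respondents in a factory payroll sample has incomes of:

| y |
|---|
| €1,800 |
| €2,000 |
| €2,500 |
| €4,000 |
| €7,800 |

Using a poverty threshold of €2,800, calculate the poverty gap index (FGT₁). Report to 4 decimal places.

0.1500

Poor units: €1,800, €2,000, €2,500 (q = 3 of N = 5).
Gap ratios (z−y)/z: (2800−1800)/2800 = 0.3571; (2800−2000)/2800 = 0.2857; (2800−2500)/2800 = 0.1071.
Σ = 0.750000. Dividing by the full population N = 5 gives P₁ = 0.1500.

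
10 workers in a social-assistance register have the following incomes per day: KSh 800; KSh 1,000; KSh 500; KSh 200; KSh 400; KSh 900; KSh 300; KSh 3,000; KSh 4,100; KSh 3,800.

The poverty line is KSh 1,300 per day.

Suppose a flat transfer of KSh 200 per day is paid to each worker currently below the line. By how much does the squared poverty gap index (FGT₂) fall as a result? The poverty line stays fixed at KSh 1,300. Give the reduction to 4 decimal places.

Before: below the line — KSh 200, KSh 300, KSh 400, KSh 500, KSh 800, KSh 900, KSh 1,000; squared poverty gap index (FGT₂) = 0.246154.
After the KSh 200 transfer: below the line — KSh 400, KSh 500, KSh 600, KSh 700, KSh 1,000, KSh 1,100, KSh 1,200; squared poverty gap index (FGT₂) = 0.144379.
Reduction = 0.246154 − 0.144379 = 0.1018.

0.1018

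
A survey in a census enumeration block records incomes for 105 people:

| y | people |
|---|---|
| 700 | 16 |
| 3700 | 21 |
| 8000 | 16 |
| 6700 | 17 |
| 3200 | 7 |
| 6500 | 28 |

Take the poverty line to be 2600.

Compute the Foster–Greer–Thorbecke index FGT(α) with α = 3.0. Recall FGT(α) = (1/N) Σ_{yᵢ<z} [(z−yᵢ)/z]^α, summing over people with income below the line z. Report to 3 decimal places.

0.059

Incomes under z: 16×700 (q = 16 of N = 105).
Normalized shortfalls: (2600−700)/2600 = 0.7308 (×16).
Raised to α = 3.0: 0.39025 (×16).
Sum = 6.243969; FGT(3.0) = 6.243969 / 105 = 0.059.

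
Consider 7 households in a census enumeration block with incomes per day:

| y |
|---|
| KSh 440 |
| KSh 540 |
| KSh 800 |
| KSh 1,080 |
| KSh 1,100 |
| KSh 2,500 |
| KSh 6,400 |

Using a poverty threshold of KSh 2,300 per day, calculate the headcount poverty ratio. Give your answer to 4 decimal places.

0.7143

5 of the 7 households have income below KSh 2,300.
H = 5/7 = 0.7143.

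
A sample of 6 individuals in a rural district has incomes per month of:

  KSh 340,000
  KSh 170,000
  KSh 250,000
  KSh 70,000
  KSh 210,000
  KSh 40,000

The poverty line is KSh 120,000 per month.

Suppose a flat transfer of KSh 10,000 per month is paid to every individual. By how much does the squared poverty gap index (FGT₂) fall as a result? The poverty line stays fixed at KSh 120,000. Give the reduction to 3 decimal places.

Before: below the line — KSh 40,000, KSh 70,000; squared poverty gap index (FGT₂) = 0.10301.
After the KSh 10,000 transfer: below the line — KSh 50,000, KSh 80,000; squared poverty gap index (FGT₂) = 0.07523.
Reduction = 0.10301 − 0.07523 = 0.028.

0.028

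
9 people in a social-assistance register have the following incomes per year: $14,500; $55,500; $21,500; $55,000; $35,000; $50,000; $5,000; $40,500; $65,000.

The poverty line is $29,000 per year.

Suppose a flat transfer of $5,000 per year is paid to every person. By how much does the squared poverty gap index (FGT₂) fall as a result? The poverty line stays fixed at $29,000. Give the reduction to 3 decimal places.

Before: below the line — $5,000, $14,500, $21,500; squared poverty gap index (FGT₂) = 0.11131.
After the $5,000 transfer: below the line — $10,000, $19,500, $26,500; squared poverty gap index (FGT₂) = 0.06044.
Reduction = 0.11131 − 0.06044 = 0.051.

0.051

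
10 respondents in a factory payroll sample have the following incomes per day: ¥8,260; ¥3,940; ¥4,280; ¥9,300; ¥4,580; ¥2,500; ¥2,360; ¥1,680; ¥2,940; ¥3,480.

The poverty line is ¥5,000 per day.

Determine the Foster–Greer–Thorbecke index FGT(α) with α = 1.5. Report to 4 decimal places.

Below the line: ¥1,680, ¥2,360, ¥2,500, ¥2,940, ¥3,480, ¥3,940, ¥4,280, ¥4,580 (q = 8 of N = 10).
Gap ratios (z−y)/z: (5000−1680)/5000 = 0.6640; (5000−2360)/5000 = 0.5280; (5000−2500)/5000 = 0.5000; (5000−2940)/5000 = 0.4120; (5000−3480)/5000 = 0.3040; (5000−3940)/5000 = 0.2120; (5000−4280)/5000 = 0.1440; (5000−4580)/5000 = 0.0840.
Raised to α = 1.5: 0.54107; 0.38366; 0.35355; 0.26445; 0.16761; 0.09761; 0.05464; 0.02435.
Sum = 1.886953; FGT(1.5) = 1.886953 / 10 = 0.1887.

0.1887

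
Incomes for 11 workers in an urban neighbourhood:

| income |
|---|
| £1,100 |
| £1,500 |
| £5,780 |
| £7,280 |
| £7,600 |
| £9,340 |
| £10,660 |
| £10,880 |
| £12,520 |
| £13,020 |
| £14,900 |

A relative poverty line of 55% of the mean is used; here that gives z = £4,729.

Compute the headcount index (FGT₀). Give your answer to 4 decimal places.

0.1818

2 of the 11 workers have income below £4,729.
H = 2/11 = 0.1818.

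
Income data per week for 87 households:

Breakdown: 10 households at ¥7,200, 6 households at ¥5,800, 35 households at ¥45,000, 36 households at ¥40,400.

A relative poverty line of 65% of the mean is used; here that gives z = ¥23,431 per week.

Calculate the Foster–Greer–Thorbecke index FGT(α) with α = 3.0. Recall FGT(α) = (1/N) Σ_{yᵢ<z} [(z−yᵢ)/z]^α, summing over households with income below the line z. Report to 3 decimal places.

Below z: 6×¥5,800, 10×¥7,200 (q = 16 of N = 87).
Gap ratios (z−y)/z: (23431−5800)/23431 = 0.7525 (×6); (23431−7200)/23431 = 0.6927 (×10).
Raised to α = 3.0: 0.42605 (×6); 0.33240 (×10).
Sum = 5.880305; FGT(3.0) = 5.880305 / 87 = 0.068.

0.068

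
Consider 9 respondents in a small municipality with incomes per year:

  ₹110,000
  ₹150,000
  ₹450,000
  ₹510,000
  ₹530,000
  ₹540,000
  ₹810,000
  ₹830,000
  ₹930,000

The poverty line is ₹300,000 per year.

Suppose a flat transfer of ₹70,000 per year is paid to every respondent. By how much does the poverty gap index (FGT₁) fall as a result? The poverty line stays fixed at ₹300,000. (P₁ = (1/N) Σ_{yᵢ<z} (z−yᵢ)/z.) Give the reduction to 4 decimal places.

0.0519

Before: below the line — ₹110,000, ₹150,000; poverty gap index (FGT₁) = 0.125926.
After the ₹70,000 transfer: below the line — ₹180,000, ₹220,000; poverty gap index (FGT₁) = 0.074074.
Reduction = 0.125926 − 0.074074 = 0.0519.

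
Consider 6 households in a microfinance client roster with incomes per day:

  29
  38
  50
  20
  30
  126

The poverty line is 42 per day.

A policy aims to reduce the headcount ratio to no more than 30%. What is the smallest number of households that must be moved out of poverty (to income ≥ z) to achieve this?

4 of the 6 households are poor, so H = 4/6 = 0.667.
A headcount ratio of at most 30% allows at most ⌊0.30 × 6⌋ = 1 poor households.
So at least 4 − 1 = 3 must be lifted.

3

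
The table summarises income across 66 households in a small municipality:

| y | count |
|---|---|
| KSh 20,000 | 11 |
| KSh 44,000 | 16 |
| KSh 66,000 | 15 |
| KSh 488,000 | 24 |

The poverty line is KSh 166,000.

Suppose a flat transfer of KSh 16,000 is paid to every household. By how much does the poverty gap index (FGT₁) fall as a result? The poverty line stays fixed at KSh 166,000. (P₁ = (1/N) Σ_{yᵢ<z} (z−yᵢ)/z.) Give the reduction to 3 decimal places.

Before: below the line — 11×KSh 20,000, 16×KSh 44,000, 15×KSh 66,000; poverty gap index (FGT₁) = 0.46166.
After the KSh 16,000 transfer: below the line — 11×KSh 36,000, 16×KSh 60,000, 15×KSh 82,000; poverty gap index (FGT₁) = 0.40033.
Reduction = 0.46166 − 0.40033 = 0.061.

0.061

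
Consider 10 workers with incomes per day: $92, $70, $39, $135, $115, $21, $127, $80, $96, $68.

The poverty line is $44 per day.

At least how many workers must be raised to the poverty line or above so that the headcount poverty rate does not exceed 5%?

2

Currently q = 2 of N = 10 are below the line (H = 0.200).
A headcount ratio of at most 5% allows at most ⌊0.05 × 10⌋ = 0 poor workers.
So at least 2 − 0 = 2 must be lifted.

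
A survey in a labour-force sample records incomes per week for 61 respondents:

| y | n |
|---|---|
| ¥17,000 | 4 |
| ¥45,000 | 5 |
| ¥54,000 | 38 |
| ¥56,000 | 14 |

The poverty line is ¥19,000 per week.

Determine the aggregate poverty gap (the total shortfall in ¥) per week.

Poor units: 4×¥17,000 (q = 4 of N = 61).
Individual gaps: 4×(19000−17000) = 8000.
Aggregate gap = ¥8,000.

¥8,000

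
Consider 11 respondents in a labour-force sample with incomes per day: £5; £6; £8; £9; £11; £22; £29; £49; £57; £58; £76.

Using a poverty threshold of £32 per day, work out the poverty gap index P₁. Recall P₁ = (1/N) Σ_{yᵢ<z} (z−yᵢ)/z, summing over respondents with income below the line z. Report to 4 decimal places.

Incomes under z: £5, £6, £8, £9, £11, £22, £29 (q = 7 of N = 11).
Relative gaps: (32−5)/32 = 0.8438; (32−6)/32 = 0.8125; (32−8)/32 = 0.7500; (32−9)/32 = 0.7188; (32−11)/32 = 0.6562; (32−22)/32 = 0.3125; (32−29)/32 = 0.0938.
Σ = 4.187500. Dividing by the full population N = 11 gives P₁ = 0.3807.

0.3807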